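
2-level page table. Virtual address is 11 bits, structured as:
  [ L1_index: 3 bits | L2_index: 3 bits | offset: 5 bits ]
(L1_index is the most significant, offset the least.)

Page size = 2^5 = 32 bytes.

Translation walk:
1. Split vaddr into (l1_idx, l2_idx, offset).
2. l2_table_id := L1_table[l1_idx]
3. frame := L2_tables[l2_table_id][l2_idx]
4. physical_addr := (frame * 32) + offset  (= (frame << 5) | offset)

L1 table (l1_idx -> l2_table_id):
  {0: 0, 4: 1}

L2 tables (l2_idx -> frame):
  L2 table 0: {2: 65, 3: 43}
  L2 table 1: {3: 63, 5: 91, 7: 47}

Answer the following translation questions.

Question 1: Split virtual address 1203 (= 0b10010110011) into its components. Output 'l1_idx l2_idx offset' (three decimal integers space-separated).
Answer: 4 5 19

Derivation:
vaddr = 1203 = 0b10010110011
  top 3 bits -> l1_idx = 4
  next 3 bits -> l2_idx = 5
  bottom 5 bits -> offset = 19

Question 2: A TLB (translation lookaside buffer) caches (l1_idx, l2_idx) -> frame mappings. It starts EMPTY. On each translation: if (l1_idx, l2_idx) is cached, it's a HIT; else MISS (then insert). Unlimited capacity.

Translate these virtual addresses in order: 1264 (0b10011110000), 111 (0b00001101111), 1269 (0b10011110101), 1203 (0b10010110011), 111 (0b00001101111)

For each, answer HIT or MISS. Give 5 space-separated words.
Answer: MISS MISS HIT MISS HIT

Derivation:
vaddr=1264: (4,7) not in TLB -> MISS, insert
vaddr=111: (0,3) not in TLB -> MISS, insert
vaddr=1269: (4,7) in TLB -> HIT
vaddr=1203: (4,5) not in TLB -> MISS, insert
vaddr=111: (0,3) in TLB -> HIT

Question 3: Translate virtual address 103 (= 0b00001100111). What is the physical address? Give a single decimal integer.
Answer: 1383

Derivation:
vaddr = 103 = 0b00001100111
Split: l1_idx=0, l2_idx=3, offset=7
L1[0] = 0
L2[0][3] = 43
paddr = 43 * 32 + 7 = 1383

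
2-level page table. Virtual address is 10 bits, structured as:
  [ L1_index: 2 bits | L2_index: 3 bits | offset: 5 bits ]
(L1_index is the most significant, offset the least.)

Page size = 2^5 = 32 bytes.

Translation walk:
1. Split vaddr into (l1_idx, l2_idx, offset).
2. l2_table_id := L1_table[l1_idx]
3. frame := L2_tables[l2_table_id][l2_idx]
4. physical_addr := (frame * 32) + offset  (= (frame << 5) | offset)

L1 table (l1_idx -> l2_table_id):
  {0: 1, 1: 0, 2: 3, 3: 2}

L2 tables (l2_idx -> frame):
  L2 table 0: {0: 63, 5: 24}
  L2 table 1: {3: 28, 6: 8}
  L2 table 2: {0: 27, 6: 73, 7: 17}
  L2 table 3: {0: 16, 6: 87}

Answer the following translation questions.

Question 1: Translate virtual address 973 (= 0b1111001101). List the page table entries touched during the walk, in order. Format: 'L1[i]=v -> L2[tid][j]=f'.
Answer: L1[3]=2 -> L2[2][6]=73

Derivation:
vaddr = 973 = 0b1111001101
Split: l1_idx=3, l2_idx=6, offset=13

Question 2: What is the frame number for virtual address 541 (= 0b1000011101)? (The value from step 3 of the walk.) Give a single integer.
vaddr = 541: l1_idx=2, l2_idx=0
L1[2] = 3; L2[3][0] = 16

Answer: 16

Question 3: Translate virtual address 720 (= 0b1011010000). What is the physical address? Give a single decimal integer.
vaddr = 720 = 0b1011010000
Split: l1_idx=2, l2_idx=6, offset=16
L1[2] = 3
L2[3][6] = 87
paddr = 87 * 32 + 16 = 2800

Answer: 2800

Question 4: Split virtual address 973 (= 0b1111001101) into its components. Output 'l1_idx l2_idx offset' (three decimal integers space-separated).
vaddr = 973 = 0b1111001101
  top 2 bits -> l1_idx = 3
  next 3 bits -> l2_idx = 6
  bottom 5 bits -> offset = 13

Answer: 3 6 13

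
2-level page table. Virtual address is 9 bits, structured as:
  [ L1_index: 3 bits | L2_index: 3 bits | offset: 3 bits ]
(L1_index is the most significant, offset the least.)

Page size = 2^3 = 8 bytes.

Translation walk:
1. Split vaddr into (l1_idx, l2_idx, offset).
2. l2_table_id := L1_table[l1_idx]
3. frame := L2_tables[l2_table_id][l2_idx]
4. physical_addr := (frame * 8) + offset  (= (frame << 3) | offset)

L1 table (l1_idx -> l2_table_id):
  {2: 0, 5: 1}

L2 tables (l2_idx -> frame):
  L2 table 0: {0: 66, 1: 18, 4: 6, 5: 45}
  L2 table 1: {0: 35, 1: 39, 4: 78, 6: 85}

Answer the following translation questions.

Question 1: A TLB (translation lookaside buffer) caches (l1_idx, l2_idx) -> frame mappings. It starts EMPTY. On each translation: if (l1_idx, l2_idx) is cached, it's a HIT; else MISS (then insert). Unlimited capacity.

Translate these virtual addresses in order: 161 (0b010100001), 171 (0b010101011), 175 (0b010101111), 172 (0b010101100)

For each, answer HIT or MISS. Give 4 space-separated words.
vaddr=161: (2,4) not in TLB -> MISS, insert
vaddr=171: (2,5) not in TLB -> MISS, insert
vaddr=175: (2,5) in TLB -> HIT
vaddr=172: (2,5) in TLB -> HIT

Answer: MISS MISS HIT HIT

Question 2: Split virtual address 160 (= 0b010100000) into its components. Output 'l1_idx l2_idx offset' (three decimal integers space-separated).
vaddr = 160 = 0b010100000
  top 3 bits -> l1_idx = 2
  next 3 bits -> l2_idx = 4
  bottom 3 bits -> offset = 0

Answer: 2 4 0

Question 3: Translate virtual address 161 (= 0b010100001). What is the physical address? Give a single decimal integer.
Answer: 49

Derivation:
vaddr = 161 = 0b010100001
Split: l1_idx=2, l2_idx=4, offset=1
L1[2] = 0
L2[0][4] = 6
paddr = 6 * 8 + 1 = 49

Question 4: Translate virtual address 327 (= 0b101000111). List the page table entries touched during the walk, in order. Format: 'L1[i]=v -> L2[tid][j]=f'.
vaddr = 327 = 0b101000111
Split: l1_idx=5, l2_idx=0, offset=7

Answer: L1[5]=1 -> L2[1][0]=35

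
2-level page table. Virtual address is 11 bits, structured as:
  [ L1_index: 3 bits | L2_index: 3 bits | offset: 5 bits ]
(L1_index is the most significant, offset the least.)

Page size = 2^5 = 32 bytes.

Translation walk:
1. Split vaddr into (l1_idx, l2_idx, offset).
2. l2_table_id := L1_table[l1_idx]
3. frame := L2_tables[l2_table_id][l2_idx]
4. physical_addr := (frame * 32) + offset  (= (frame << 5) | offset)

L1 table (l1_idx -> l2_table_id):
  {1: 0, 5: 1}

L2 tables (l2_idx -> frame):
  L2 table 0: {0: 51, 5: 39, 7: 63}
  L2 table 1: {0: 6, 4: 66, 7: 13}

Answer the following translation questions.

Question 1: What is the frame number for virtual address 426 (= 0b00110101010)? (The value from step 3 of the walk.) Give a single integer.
vaddr = 426: l1_idx=1, l2_idx=5
L1[1] = 0; L2[0][5] = 39

Answer: 39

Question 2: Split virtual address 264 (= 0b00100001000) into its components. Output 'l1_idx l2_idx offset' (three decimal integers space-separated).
Answer: 1 0 8

Derivation:
vaddr = 264 = 0b00100001000
  top 3 bits -> l1_idx = 1
  next 3 bits -> l2_idx = 0
  bottom 5 bits -> offset = 8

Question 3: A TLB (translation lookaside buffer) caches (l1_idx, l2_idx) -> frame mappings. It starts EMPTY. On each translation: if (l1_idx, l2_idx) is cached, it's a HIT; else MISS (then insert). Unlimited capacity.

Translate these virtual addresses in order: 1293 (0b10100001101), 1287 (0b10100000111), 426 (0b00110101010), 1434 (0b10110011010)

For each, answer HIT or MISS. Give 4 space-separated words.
Answer: MISS HIT MISS MISS

Derivation:
vaddr=1293: (5,0) not in TLB -> MISS, insert
vaddr=1287: (5,0) in TLB -> HIT
vaddr=426: (1,5) not in TLB -> MISS, insert
vaddr=1434: (5,4) not in TLB -> MISS, insert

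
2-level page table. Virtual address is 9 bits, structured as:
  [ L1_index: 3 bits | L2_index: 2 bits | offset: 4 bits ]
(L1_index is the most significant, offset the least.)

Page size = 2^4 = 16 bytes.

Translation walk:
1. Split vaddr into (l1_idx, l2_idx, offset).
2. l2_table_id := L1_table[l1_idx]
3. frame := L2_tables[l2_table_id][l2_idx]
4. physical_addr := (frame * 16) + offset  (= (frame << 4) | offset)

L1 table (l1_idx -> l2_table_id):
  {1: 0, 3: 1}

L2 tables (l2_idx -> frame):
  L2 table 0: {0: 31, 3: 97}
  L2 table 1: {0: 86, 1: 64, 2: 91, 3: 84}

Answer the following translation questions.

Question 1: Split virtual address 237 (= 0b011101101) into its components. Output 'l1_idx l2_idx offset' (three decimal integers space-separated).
vaddr = 237 = 0b011101101
  top 3 bits -> l1_idx = 3
  next 2 bits -> l2_idx = 2
  bottom 4 bits -> offset = 13

Answer: 3 2 13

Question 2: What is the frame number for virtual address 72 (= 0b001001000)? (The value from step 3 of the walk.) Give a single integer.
vaddr = 72: l1_idx=1, l2_idx=0
L1[1] = 0; L2[0][0] = 31

Answer: 31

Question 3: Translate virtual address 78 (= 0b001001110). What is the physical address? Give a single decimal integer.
Answer: 510

Derivation:
vaddr = 78 = 0b001001110
Split: l1_idx=1, l2_idx=0, offset=14
L1[1] = 0
L2[0][0] = 31
paddr = 31 * 16 + 14 = 510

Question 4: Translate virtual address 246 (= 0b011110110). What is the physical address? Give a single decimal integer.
Answer: 1350

Derivation:
vaddr = 246 = 0b011110110
Split: l1_idx=3, l2_idx=3, offset=6
L1[3] = 1
L2[1][3] = 84
paddr = 84 * 16 + 6 = 1350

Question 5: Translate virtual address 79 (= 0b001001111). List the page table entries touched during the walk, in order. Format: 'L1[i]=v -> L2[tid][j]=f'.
vaddr = 79 = 0b001001111
Split: l1_idx=1, l2_idx=0, offset=15

Answer: L1[1]=0 -> L2[0][0]=31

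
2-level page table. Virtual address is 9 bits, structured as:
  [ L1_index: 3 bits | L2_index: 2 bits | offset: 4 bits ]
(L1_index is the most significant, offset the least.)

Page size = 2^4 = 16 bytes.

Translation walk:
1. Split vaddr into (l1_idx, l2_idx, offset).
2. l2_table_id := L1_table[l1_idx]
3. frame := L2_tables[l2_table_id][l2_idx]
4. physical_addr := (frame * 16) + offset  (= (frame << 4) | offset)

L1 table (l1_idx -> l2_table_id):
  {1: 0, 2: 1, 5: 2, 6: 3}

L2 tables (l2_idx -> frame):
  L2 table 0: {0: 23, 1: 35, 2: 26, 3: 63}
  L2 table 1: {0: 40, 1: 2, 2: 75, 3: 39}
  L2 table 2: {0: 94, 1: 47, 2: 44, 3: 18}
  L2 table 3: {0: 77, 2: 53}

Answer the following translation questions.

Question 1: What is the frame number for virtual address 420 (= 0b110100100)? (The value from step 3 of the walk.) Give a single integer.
vaddr = 420: l1_idx=6, l2_idx=2
L1[6] = 3; L2[3][2] = 53

Answer: 53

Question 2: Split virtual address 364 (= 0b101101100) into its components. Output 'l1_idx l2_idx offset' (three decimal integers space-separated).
Answer: 5 2 12

Derivation:
vaddr = 364 = 0b101101100
  top 3 bits -> l1_idx = 5
  next 2 bits -> l2_idx = 2
  bottom 4 bits -> offset = 12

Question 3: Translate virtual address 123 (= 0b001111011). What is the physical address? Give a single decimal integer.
vaddr = 123 = 0b001111011
Split: l1_idx=1, l2_idx=3, offset=11
L1[1] = 0
L2[0][3] = 63
paddr = 63 * 16 + 11 = 1019

Answer: 1019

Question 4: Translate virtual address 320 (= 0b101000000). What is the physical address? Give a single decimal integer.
vaddr = 320 = 0b101000000
Split: l1_idx=5, l2_idx=0, offset=0
L1[5] = 2
L2[2][0] = 94
paddr = 94 * 16 + 0 = 1504

Answer: 1504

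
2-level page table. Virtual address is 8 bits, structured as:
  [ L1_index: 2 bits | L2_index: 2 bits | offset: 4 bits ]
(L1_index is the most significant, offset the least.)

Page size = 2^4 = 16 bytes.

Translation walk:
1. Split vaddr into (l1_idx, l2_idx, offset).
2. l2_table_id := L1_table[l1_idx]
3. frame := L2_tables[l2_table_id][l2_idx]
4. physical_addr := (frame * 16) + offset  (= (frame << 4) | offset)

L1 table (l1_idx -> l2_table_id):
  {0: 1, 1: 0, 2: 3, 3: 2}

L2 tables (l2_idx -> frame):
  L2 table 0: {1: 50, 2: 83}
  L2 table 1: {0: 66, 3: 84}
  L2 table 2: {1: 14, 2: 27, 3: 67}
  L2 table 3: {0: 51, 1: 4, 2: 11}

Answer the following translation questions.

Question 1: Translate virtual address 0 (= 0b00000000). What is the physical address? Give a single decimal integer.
vaddr = 0 = 0b00000000
Split: l1_idx=0, l2_idx=0, offset=0
L1[0] = 1
L2[1][0] = 66
paddr = 66 * 16 + 0 = 1056

Answer: 1056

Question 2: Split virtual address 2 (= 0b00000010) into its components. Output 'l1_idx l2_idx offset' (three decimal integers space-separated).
vaddr = 2 = 0b00000010
  top 2 bits -> l1_idx = 0
  next 2 bits -> l2_idx = 0
  bottom 4 bits -> offset = 2

Answer: 0 0 2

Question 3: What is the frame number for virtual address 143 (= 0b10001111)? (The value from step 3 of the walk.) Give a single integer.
vaddr = 143: l1_idx=2, l2_idx=0
L1[2] = 3; L2[3][0] = 51

Answer: 51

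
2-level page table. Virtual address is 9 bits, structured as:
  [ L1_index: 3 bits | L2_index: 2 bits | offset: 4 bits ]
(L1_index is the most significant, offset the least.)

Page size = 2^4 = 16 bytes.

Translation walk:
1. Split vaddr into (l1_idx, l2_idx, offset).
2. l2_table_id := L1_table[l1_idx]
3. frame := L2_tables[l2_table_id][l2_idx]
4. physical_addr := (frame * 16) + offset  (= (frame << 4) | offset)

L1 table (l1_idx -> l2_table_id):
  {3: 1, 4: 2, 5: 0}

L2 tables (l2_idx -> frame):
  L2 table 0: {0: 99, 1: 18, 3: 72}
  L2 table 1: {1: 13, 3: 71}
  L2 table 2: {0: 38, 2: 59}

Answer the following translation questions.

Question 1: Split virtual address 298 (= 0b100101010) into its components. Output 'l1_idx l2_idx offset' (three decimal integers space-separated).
Answer: 4 2 10

Derivation:
vaddr = 298 = 0b100101010
  top 3 bits -> l1_idx = 4
  next 2 bits -> l2_idx = 2
  bottom 4 bits -> offset = 10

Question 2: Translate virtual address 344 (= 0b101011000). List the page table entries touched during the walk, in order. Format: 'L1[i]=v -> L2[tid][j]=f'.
vaddr = 344 = 0b101011000
Split: l1_idx=5, l2_idx=1, offset=8

Answer: L1[5]=0 -> L2[0][1]=18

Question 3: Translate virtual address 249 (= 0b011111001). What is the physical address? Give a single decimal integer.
vaddr = 249 = 0b011111001
Split: l1_idx=3, l2_idx=3, offset=9
L1[3] = 1
L2[1][3] = 71
paddr = 71 * 16 + 9 = 1145

Answer: 1145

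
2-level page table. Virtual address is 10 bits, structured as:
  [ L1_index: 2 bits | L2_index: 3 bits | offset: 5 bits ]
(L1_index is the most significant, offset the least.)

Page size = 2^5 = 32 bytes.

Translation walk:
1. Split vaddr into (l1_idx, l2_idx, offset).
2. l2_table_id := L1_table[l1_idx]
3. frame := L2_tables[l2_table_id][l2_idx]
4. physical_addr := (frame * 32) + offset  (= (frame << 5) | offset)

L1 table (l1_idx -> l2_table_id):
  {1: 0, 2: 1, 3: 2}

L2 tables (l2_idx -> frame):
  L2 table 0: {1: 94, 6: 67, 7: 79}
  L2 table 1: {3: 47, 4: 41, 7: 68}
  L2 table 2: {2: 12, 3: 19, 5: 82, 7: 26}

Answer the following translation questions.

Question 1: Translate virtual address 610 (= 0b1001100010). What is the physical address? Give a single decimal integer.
vaddr = 610 = 0b1001100010
Split: l1_idx=2, l2_idx=3, offset=2
L1[2] = 1
L2[1][3] = 47
paddr = 47 * 32 + 2 = 1506

Answer: 1506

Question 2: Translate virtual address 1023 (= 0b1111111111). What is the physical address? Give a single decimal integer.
Answer: 863

Derivation:
vaddr = 1023 = 0b1111111111
Split: l1_idx=3, l2_idx=7, offset=31
L1[3] = 2
L2[2][7] = 26
paddr = 26 * 32 + 31 = 863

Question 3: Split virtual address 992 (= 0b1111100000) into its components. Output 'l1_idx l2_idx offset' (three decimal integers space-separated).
Answer: 3 7 0

Derivation:
vaddr = 992 = 0b1111100000
  top 2 bits -> l1_idx = 3
  next 3 bits -> l2_idx = 7
  bottom 5 bits -> offset = 0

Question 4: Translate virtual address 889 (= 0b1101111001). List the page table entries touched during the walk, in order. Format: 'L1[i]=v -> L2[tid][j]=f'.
vaddr = 889 = 0b1101111001
Split: l1_idx=3, l2_idx=3, offset=25

Answer: L1[3]=2 -> L2[2][3]=19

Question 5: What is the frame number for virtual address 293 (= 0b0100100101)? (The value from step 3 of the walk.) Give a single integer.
vaddr = 293: l1_idx=1, l2_idx=1
L1[1] = 0; L2[0][1] = 94

Answer: 94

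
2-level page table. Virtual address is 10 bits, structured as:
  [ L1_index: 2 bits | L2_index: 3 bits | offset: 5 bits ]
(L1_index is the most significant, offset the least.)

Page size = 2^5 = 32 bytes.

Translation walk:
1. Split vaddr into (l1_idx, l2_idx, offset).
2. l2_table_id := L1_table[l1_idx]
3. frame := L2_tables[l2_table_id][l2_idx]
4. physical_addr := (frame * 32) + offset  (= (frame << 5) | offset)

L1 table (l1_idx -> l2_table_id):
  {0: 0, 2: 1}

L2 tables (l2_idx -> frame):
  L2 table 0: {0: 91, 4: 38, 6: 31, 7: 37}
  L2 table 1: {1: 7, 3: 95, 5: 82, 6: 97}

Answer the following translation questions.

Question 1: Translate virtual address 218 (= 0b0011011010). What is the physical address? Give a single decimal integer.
vaddr = 218 = 0b0011011010
Split: l1_idx=0, l2_idx=6, offset=26
L1[0] = 0
L2[0][6] = 31
paddr = 31 * 32 + 26 = 1018

Answer: 1018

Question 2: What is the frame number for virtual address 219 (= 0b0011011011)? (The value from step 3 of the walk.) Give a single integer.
Answer: 31

Derivation:
vaddr = 219: l1_idx=0, l2_idx=6
L1[0] = 0; L2[0][6] = 31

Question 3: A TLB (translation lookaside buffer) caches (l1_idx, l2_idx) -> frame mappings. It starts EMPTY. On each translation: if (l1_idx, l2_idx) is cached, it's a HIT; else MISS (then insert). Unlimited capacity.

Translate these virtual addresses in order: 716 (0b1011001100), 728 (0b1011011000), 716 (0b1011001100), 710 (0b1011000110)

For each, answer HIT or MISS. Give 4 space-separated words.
vaddr=716: (2,6) not in TLB -> MISS, insert
vaddr=728: (2,6) in TLB -> HIT
vaddr=716: (2,6) in TLB -> HIT
vaddr=710: (2,6) in TLB -> HIT

Answer: MISS HIT HIT HIT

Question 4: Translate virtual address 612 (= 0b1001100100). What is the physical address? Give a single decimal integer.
Answer: 3044

Derivation:
vaddr = 612 = 0b1001100100
Split: l1_idx=2, l2_idx=3, offset=4
L1[2] = 1
L2[1][3] = 95
paddr = 95 * 32 + 4 = 3044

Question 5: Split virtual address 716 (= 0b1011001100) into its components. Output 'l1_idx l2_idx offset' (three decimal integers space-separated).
Answer: 2 6 12

Derivation:
vaddr = 716 = 0b1011001100
  top 2 bits -> l1_idx = 2
  next 3 bits -> l2_idx = 6
  bottom 5 bits -> offset = 12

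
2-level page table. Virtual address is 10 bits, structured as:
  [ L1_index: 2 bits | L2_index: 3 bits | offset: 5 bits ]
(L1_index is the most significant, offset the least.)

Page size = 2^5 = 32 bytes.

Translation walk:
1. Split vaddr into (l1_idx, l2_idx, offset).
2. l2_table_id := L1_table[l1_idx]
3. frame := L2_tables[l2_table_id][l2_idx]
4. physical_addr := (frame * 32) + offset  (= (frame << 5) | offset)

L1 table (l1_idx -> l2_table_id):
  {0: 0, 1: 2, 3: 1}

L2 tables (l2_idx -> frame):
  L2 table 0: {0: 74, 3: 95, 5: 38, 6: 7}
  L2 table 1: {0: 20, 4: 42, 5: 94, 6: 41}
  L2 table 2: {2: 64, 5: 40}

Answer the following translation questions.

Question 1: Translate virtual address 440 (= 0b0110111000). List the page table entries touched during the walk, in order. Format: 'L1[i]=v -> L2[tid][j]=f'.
vaddr = 440 = 0b0110111000
Split: l1_idx=1, l2_idx=5, offset=24

Answer: L1[1]=2 -> L2[2][5]=40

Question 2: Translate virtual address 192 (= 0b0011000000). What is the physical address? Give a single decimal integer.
Answer: 224

Derivation:
vaddr = 192 = 0b0011000000
Split: l1_idx=0, l2_idx=6, offset=0
L1[0] = 0
L2[0][6] = 7
paddr = 7 * 32 + 0 = 224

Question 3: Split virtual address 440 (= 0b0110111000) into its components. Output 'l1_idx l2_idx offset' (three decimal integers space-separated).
Answer: 1 5 24

Derivation:
vaddr = 440 = 0b0110111000
  top 2 bits -> l1_idx = 1
  next 3 bits -> l2_idx = 5
  bottom 5 bits -> offset = 24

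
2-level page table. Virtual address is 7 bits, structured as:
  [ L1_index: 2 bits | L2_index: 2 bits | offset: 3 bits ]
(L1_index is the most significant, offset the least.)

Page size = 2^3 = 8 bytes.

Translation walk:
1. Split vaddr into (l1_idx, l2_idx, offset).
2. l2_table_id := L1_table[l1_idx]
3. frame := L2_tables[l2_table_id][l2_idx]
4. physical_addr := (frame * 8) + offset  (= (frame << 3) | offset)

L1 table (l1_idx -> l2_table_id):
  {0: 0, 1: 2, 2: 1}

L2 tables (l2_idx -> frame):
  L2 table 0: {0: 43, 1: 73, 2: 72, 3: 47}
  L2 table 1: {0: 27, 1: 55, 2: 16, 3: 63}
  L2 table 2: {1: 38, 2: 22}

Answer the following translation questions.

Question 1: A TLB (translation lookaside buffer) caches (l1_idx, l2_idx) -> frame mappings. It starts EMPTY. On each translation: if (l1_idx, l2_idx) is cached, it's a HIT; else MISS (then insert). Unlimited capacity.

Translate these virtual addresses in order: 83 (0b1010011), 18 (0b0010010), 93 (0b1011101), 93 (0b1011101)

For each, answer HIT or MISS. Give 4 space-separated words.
Answer: MISS MISS MISS HIT

Derivation:
vaddr=83: (2,2) not in TLB -> MISS, insert
vaddr=18: (0,2) not in TLB -> MISS, insert
vaddr=93: (2,3) not in TLB -> MISS, insert
vaddr=93: (2,3) in TLB -> HIT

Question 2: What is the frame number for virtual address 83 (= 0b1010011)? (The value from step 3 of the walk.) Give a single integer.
vaddr = 83: l1_idx=2, l2_idx=2
L1[2] = 1; L2[1][2] = 16

Answer: 16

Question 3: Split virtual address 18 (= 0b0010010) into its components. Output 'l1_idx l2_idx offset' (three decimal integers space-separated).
vaddr = 18 = 0b0010010
  top 2 bits -> l1_idx = 0
  next 2 bits -> l2_idx = 2
  bottom 3 bits -> offset = 2

Answer: 0 2 2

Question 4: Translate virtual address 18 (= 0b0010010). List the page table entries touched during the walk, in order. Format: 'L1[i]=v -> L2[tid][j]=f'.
vaddr = 18 = 0b0010010
Split: l1_idx=0, l2_idx=2, offset=2

Answer: L1[0]=0 -> L2[0][2]=72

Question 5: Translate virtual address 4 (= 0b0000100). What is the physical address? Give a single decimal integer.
vaddr = 4 = 0b0000100
Split: l1_idx=0, l2_idx=0, offset=4
L1[0] = 0
L2[0][0] = 43
paddr = 43 * 8 + 4 = 348

Answer: 348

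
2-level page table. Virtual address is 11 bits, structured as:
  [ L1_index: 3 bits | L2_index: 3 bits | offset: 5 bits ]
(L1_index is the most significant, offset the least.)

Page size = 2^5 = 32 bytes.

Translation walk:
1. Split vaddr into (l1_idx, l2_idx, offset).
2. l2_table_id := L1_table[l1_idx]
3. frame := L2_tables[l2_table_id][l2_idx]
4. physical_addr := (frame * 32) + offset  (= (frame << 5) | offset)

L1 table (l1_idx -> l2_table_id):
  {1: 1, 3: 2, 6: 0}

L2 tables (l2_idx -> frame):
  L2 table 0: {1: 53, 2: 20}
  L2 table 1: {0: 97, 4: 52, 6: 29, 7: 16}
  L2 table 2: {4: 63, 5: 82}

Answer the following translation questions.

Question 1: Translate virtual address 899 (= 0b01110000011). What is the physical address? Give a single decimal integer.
Answer: 2019

Derivation:
vaddr = 899 = 0b01110000011
Split: l1_idx=3, l2_idx=4, offset=3
L1[3] = 2
L2[2][4] = 63
paddr = 63 * 32 + 3 = 2019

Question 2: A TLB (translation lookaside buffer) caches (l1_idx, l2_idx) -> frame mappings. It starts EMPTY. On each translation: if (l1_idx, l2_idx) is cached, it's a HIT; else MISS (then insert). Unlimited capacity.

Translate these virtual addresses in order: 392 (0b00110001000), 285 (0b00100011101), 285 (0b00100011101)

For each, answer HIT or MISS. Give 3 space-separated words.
Answer: MISS MISS HIT

Derivation:
vaddr=392: (1,4) not in TLB -> MISS, insert
vaddr=285: (1,0) not in TLB -> MISS, insert
vaddr=285: (1,0) in TLB -> HIT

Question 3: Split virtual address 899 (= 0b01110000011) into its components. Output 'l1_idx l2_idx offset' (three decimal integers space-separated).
vaddr = 899 = 0b01110000011
  top 3 bits -> l1_idx = 3
  next 3 bits -> l2_idx = 4
  bottom 5 bits -> offset = 3

Answer: 3 4 3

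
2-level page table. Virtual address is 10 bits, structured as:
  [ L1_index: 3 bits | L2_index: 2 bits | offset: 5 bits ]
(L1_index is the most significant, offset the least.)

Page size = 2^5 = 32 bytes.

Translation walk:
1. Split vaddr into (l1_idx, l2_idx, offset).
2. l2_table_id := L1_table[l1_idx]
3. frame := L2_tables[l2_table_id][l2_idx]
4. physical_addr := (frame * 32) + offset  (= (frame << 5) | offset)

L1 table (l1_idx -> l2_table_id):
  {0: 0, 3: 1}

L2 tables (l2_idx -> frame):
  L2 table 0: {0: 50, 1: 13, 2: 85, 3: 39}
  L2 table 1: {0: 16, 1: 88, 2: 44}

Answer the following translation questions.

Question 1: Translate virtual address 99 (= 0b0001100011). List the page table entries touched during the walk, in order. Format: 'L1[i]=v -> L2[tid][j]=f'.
Answer: L1[0]=0 -> L2[0][3]=39

Derivation:
vaddr = 99 = 0b0001100011
Split: l1_idx=0, l2_idx=3, offset=3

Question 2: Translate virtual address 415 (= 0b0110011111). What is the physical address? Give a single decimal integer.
Answer: 543

Derivation:
vaddr = 415 = 0b0110011111
Split: l1_idx=3, l2_idx=0, offset=31
L1[3] = 1
L2[1][0] = 16
paddr = 16 * 32 + 31 = 543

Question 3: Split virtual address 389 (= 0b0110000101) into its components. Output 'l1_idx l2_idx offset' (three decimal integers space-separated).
Answer: 3 0 5

Derivation:
vaddr = 389 = 0b0110000101
  top 3 bits -> l1_idx = 3
  next 2 bits -> l2_idx = 0
  bottom 5 bits -> offset = 5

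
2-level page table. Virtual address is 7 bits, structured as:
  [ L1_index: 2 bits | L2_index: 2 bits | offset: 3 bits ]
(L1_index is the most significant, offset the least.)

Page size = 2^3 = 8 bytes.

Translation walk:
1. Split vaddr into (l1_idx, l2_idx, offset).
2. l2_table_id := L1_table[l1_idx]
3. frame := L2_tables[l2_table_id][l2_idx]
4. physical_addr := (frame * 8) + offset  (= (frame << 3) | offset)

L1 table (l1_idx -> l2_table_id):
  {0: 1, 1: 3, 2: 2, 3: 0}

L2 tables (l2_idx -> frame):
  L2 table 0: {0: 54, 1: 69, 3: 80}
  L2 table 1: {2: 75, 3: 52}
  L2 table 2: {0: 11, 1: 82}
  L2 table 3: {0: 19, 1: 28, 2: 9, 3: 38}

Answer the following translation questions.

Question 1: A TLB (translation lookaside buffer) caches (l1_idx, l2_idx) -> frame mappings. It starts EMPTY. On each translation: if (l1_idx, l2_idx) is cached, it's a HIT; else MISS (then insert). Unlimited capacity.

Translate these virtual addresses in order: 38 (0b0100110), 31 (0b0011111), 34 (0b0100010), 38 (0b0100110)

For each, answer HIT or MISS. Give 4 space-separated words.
vaddr=38: (1,0) not in TLB -> MISS, insert
vaddr=31: (0,3) not in TLB -> MISS, insert
vaddr=34: (1,0) in TLB -> HIT
vaddr=38: (1,0) in TLB -> HIT

Answer: MISS MISS HIT HIT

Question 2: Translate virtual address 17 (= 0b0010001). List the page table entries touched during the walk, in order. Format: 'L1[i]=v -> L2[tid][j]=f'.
Answer: L1[0]=1 -> L2[1][2]=75

Derivation:
vaddr = 17 = 0b0010001
Split: l1_idx=0, l2_idx=2, offset=1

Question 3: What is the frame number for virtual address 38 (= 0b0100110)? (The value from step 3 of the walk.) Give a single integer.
vaddr = 38: l1_idx=1, l2_idx=0
L1[1] = 3; L2[3][0] = 19

Answer: 19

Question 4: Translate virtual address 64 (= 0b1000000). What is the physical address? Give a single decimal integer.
Answer: 88

Derivation:
vaddr = 64 = 0b1000000
Split: l1_idx=2, l2_idx=0, offset=0
L1[2] = 2
L2[2][0] = 11
paddr = 11 * 8 + 0 = 88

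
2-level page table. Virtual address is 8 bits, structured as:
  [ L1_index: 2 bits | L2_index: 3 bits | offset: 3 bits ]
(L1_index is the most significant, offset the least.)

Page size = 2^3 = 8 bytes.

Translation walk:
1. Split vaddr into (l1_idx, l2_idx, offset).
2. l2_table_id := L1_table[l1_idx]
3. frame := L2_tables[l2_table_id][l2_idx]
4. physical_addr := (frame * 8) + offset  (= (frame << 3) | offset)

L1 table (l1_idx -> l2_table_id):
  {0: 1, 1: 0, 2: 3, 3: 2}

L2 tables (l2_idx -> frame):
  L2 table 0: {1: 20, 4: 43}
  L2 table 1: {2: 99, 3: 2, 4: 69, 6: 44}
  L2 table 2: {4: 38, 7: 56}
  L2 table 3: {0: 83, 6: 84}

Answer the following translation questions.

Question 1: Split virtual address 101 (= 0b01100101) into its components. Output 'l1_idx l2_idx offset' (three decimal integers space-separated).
Answer: 1 4 5

Derivation:
vaddr = 101 = 0b01100101
  top 2 bits -> l1_idx = 1
  next 3 bits -> l2_idx = 4
  bottom 3 bits -> offset = 5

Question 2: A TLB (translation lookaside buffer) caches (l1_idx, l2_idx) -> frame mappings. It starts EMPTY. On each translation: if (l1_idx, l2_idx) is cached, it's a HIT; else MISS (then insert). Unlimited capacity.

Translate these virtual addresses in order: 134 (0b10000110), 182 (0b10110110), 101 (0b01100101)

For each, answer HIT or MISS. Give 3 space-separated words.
vaddr=134: (2,0) not in TLB -> MISS, insert
vaddr=182: (2,6) not in TLB -> MISS, insert
vaddr=101: (1,4) not in TLB -> MISS, insert

Answer: MISS MISS MISS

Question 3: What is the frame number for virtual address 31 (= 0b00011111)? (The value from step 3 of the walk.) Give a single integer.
Answer: 2

Derivation:
vaddr = 31: l1_idx=0, l2_idx=3
L1[0] = 1; L2[1][3] = 2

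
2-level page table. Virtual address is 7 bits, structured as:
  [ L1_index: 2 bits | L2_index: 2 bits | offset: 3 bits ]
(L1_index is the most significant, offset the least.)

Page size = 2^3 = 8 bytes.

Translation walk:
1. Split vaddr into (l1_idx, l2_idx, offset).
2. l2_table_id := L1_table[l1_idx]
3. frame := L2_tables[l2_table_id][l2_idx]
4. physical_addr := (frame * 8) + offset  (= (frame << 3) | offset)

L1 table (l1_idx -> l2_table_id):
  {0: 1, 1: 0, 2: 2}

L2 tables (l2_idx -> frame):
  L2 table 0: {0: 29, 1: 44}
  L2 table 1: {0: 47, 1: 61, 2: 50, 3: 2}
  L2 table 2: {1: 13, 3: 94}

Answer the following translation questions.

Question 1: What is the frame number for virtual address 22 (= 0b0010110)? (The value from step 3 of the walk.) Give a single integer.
Answer: 50

Derivation:
vaddr = 22: l1_idx=0, l2_idx=2
L1[0] = 1; L2[1][2] = 50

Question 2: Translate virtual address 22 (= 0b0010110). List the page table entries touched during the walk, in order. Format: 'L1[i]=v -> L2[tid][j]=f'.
vaddr = 22 = 0b0010110
Split: l1_idx=0, l2_idx=2, offset=6

Answer: L1[0]=1 -> L2[1][2]=50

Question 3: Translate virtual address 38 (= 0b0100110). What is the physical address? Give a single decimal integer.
Answer: 238

Derivation:
vaddr = 38 = 0b0100110
Split: l1_idx=1, l2_idx=0, offset=6
L1[1] = 0
L2[0][0] = 29
paddr = 29 * 8 + 6 = 238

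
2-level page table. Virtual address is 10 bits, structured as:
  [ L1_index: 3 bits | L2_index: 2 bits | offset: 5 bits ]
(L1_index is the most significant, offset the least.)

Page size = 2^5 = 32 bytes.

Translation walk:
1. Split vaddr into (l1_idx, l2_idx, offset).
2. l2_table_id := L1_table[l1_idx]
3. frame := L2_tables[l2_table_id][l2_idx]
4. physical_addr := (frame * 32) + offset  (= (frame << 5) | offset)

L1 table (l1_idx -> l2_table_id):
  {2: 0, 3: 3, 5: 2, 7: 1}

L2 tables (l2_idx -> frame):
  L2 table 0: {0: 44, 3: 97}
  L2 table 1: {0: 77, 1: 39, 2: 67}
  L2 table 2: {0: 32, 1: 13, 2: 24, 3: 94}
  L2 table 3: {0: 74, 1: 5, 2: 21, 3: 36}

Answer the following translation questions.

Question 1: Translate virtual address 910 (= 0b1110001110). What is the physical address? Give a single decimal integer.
Answer: 2478

Derivation:
vaddr = 910 = 0b1110001110
Split: l1_idx=7, l2_idx=0, offset=14
L1[7] = 1
L2[1][0] = 77
paddr = 77 * 32 + 14 = 2478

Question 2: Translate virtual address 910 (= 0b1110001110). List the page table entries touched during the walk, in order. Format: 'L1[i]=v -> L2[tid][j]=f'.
Answer: L1[7]=1 -> L2[1][0]=77

Derivation:
vaddr = 910 = 0b1110001110
Split: l1_idx=7, l2_idx=0, offset=14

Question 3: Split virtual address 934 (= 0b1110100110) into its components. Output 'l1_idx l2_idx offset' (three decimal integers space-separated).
vaddr = 934 = 0b1110100110
  top 3 bits -> l1_idx = 7
  next 2 bits -> l2_idx = 1
  bottom 5 bits -> offset = 6

Answer: 7 1 6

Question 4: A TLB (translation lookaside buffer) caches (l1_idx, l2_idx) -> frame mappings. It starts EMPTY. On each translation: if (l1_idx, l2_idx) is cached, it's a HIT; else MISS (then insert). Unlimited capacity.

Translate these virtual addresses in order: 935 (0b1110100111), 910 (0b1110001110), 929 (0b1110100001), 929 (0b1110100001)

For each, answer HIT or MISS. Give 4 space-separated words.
Answer: MISS MISS HIT HIT

Derivation:
vaddr=935: (7,1) not in TLB -> MISS, insert
vaddr=910: (7,0) not in TLB -> MISS, insert
vaddr=929: (7,1) in TLB -> HIT
vaddr=929: (7,1) in TLB -> HIT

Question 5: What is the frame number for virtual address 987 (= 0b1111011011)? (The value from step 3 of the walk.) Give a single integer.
vaddr = 987: l1_idx=7, l2_idx=2
L1[7] = 1; L2[1][2] = 67

Answer: 67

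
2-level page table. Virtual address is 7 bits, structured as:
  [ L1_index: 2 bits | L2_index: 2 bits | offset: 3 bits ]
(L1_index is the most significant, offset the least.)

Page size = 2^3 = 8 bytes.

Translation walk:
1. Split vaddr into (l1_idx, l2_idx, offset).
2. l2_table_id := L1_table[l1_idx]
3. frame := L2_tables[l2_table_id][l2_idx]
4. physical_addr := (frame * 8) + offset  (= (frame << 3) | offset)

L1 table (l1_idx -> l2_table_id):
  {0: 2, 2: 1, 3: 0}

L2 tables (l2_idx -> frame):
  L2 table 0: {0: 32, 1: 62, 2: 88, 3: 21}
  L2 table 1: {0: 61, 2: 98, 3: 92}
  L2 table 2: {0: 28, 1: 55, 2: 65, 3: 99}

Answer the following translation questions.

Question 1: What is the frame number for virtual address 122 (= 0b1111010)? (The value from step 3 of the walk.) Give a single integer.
vaddr = 122: l1_idx=3, l2_idx=3
L1[3] = 0; L2[0][3] = 21

Answer: 21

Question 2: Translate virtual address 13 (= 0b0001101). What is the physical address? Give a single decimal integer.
vaddr = 13 = 0b0001101
Split: l1_idx=0, l2_idx=1, offset=5
L1[0] = 2
L2[2][1] = 55
paddr = 55 * 8 + 5 = 445

Answer: 445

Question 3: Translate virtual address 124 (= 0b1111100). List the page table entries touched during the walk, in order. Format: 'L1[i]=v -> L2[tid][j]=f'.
vaddr = 124 = 0b1111100
Split: l1_idx=3, l2_idx=3, offset=4

Answer: L1[3]=0 -> L2[0][3]=21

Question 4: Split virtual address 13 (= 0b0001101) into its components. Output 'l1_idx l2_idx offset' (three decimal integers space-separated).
vaddr = 13 = 0b0001101
  top 2 bits -> l1_idx = 0
  next 2 bits -> l2_idx = 1
  bottom 3 bits -> offset = 5

Answer: 0 1 5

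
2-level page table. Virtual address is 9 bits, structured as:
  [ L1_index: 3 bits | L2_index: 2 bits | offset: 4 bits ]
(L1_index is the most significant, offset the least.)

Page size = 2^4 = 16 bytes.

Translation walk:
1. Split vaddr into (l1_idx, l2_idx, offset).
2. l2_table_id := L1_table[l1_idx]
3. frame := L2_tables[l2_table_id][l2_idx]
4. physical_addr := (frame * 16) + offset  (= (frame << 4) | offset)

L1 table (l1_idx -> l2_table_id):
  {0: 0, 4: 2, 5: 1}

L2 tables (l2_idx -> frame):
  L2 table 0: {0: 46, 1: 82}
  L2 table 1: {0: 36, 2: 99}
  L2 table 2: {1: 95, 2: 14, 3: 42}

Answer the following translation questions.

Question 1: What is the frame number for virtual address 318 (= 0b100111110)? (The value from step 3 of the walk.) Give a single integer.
Answer: 42

Derivation:
vaddr = 318: l1_idx=4, l2_idx=3
L1[4] = 2; L2[2][3] = 42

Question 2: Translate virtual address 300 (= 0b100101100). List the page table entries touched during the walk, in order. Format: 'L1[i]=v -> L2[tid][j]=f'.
Answer: L1[4]=2 -> L2[2][2]=14

Derivation:
vaddr = 300 = 0b100101100
Split: l1_idx=4, l2_idx=2, offset=12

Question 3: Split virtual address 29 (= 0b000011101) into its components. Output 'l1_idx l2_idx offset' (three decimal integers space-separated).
Answer: 0 1 13

Derivation:
vaddr = 29 = 0b000011101
  top 3 bits -> l1_idx = 0
  next 2 bits -> l2_idx = 1
  bottom 4 bits -> offset = 13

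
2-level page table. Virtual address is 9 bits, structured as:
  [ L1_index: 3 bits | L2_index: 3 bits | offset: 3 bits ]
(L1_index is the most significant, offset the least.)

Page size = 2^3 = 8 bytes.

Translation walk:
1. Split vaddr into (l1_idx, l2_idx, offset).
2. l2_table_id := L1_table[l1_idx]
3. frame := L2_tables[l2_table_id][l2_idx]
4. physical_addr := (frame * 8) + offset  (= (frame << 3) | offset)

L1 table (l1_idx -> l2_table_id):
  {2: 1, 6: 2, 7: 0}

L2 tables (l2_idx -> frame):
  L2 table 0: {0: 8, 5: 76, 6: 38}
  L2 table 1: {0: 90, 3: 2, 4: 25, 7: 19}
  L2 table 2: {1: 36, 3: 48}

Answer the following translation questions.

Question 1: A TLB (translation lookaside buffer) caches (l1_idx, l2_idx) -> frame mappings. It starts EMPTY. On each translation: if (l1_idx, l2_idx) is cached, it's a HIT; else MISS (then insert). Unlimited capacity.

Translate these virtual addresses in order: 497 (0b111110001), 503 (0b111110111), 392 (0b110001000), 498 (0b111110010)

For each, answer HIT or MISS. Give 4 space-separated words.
vaddr=497: (7,6) not in TLB -> MISS, insert
vaddr=503: (7,6) in TLB -> HIT
vaddr=392: (6,1) not in TLB -> MISS, insert
vaddr=498: (7,6) in TLB -> HIT

Answer: MISS HIT MISS HIT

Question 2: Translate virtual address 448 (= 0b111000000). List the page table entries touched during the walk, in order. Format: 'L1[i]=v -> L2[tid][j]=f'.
vaddr = 448 = 0b111000000
Split: l1_idx=7, l2_idx=0, offset=0

Answer: L1[7]=0 -> L2[0][0]=8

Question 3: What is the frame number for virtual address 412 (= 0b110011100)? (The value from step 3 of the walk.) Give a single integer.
Answer: 48

Derivation:
vaddr = 412: l1_idx=6, l2_idx=3
L1[6] = 2; L2[2][3] = 48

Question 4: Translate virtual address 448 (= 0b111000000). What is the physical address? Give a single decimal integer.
Answer: 64

Derivation:
vaddr = 448 = 0b111000000
Split: l1_idx=7, l2_idx=0, offset=0
L1[7] = 0
L2[0][0] = 8
paddr = 8 * 8 + 0 = 64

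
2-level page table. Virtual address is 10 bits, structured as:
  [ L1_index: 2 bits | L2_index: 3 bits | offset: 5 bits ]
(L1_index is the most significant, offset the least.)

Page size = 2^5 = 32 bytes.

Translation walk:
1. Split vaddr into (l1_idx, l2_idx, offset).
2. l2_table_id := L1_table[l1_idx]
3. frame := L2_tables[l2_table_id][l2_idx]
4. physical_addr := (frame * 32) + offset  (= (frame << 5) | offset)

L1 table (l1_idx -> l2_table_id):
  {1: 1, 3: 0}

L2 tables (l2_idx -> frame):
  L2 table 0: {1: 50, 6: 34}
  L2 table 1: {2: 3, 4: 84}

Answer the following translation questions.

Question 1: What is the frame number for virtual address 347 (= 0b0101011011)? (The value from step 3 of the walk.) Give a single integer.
vaddr = 347: l1_idx=1, l2_idx=2
L1[1] = 1; L2[1][2] = 3

Answer: 3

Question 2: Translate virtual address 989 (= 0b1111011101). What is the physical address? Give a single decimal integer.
Answer: 1117

Derivation:
vaddr = 989 = 0b1111011101
Split: l1_idx=3, l2_idx=6, offset=29
L1[3] = 0
L2[0][6] = 34
paddr = 34 * 32 + 29 = 1117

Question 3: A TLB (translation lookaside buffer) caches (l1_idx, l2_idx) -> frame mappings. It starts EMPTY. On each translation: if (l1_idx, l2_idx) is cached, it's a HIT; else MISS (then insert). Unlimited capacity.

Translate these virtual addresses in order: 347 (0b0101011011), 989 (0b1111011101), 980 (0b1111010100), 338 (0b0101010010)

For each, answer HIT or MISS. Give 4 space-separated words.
Answer: MISS MISS HIT HIT

Derivation:
vaddr=347: (1,2) not in TLB -> MISS, insert
vaddr=989: (3,6) not in TLB -> MISS, insert
vaddr=980: (3,6) in TLB -> HIT
vaddr=338: (1,2) in TLB -> HIT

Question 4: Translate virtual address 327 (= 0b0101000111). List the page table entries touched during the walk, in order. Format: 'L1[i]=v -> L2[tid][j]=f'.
vaddr = 327 = 0b0101000111
Split: l1_idx=1, l2_idx=2, offset=7

Answer: L1[1]=1 -> L2[1][2]=3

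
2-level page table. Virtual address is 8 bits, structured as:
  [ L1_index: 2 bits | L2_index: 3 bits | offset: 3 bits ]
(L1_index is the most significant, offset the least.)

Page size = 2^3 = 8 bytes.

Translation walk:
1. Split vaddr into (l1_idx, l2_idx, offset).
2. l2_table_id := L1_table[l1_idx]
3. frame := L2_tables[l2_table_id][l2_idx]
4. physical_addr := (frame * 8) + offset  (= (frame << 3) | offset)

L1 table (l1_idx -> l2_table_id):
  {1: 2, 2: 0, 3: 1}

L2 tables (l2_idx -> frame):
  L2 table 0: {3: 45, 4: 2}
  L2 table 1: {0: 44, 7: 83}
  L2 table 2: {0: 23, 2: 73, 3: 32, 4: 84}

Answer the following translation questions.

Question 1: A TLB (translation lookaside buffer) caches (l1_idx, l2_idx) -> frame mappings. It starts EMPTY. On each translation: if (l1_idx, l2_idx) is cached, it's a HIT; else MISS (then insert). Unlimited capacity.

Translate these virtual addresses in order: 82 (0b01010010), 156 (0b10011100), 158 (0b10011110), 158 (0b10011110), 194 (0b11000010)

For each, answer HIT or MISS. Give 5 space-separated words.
Answer: MISS MISS HIT HIT MISS

Derivation:
vaddr=82: (1,2) not in TLB -> MISS, insert
vaddr=156: (2,3) not in TLB -> MISS, insert
vaddr=158: (2,3) in TLB -> HIT
vaddr=158: (2,3) in TLB -> HIT
vaddr=194: (3,0) not in TLB -> MISS, insert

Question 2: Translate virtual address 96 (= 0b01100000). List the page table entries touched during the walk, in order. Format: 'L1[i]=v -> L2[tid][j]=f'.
vaddr = 96 = 0b01100000
Split: l1_idx=1, l2_idx=4, offset=0

Answer: L1[1]=2 -> L2[2][4]=84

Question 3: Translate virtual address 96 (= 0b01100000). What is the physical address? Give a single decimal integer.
Answer: 672

Derivation:
vaddr = 96 = 0b01100000
Split: l1_idx=1, l2_idx=4, offset=0
L1[1] = 2
L2[2][4] = 84
paddr = 84 * 8 + 0 = 672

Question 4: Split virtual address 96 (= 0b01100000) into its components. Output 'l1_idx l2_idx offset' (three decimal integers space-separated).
vaddr = 96 = 0b01100000
  top 2 bits -> l1_idx = 1
  next 3 bits -> l2_idx = 4
  bottom 3 bits -> offset = 0

Answer: 1 4 0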